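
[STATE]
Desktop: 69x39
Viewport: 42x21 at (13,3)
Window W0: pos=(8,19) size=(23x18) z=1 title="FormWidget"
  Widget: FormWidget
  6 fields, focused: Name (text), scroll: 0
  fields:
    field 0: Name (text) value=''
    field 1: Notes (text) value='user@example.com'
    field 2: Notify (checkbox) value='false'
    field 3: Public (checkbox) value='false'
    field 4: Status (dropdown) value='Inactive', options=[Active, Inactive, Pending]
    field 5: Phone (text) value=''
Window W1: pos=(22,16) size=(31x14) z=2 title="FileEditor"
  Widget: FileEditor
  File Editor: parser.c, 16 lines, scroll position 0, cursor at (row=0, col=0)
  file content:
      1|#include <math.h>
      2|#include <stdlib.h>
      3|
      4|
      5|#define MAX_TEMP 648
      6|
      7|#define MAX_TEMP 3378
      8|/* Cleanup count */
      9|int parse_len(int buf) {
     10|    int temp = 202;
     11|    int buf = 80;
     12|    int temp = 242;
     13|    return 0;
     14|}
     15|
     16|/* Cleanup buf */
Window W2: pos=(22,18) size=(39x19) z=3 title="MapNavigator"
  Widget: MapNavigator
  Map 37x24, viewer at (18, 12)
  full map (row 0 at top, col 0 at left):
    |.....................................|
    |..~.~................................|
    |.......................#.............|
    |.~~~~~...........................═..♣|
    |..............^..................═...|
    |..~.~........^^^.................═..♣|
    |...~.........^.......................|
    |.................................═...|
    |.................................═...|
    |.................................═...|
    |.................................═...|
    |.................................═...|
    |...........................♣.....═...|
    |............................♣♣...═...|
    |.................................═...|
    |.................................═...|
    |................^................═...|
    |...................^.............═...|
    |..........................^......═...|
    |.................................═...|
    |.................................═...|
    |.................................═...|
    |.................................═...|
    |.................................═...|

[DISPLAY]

                                          
                                          
                                          
                                          
                                          
                                          
                                          
                                          
                                          
                                          
                                          
                                          
                                          
         ┏━━━━━━━━━━━━━━━━━━━━━━━━━━━━━┓  
         ┃ FileEditor                  ┃  
         ┏━━━━━━━━━━━━━━━━━━━━━━━━━━━━━━━━
━━━━━━━━━┃ MapNavigator                   
mWidget  ┠────────────────────────────────
─────────┃..~.~........^^^................
me:      ┃...~.........^..................
tes:     ┃................................


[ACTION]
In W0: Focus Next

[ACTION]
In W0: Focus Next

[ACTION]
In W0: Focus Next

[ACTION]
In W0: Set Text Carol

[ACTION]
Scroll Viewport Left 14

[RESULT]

                                          
                                          
                                          
                                          
                                          
                                          
                                          
                                          
                                          
                                          
                                          
                                          
                                          
                      ┏━━━━━━━━━━━━━━━━━━━
                      ┃ FileEditor        
                      ┏━━━━━━━━━━━━━━━━━━━
        ┏━━━━━━━━━━━━━┃ MapNavigator      
        ┃ FormWidget  ┠───────────────────
        ┠─────────────┃..~.~........^^^...
        ┃  Name:      ┃...~.........^.....
        ┃  Notes:     ┃...................


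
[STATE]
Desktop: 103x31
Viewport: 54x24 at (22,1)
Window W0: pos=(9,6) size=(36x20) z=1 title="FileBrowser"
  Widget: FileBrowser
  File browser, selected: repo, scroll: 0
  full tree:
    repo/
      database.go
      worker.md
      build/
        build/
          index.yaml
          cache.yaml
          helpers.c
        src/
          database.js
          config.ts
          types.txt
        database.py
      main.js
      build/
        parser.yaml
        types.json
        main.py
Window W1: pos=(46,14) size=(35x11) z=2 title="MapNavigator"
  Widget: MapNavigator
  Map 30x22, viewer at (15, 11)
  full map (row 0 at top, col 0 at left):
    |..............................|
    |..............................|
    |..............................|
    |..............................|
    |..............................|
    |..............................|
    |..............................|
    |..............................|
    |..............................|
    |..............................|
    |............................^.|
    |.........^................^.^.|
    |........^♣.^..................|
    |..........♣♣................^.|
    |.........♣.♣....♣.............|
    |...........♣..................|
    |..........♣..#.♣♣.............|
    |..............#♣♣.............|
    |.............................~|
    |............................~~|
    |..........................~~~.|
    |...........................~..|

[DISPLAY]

                                                      
                                                      
                                                      
                                                      
                                                      
━━━━━━━━━━━━━━━━━━━━━━┓                               
                      ┃                               
──────────────────────┨                               
                      ┃                               
.go                   ┃                               
d                     ┃                               
d/                    ┃                               
                      ┃                               
d/                    ┃ ┏━━━━━━━━━━━━━━━━━━━━━━━━━━━━━
                      ┃ ┃ MapNavigator                
                      ┃ ┠─────────────────────────────
                      ┃ ┃ ............................
                      ┃ ┃ ............................
                      ┃ ┃ ............................
                      ┃ ┃ .........^.....@..........^.
                      ┃ ┃ ........^♣.^................
                      ┃ ┃ ..........♣♣................
                      ┃ ┃ .........♣.♣....♣...........
                      ┃ ┗━━━━━━━━━━━━━━━━━━━━━━━━━━━━━


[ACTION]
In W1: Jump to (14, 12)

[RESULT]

                                                      
                                                      
                                                      
                                                      
                                                      
━━━━━━━━━━━━━━━━━━━━━━┓                               
                      ┃                               
──────────────────────┨                               
                      ┃                               
.go                   ┃                               
d                     ┃                               
d/                    ┃                               
                      ┃                               
d/                    ┃ ┏━━━━━━━━━━━━━━━━━━━━━━━━━━━━━
                      ┃ ┃ MapNavigator                
                      ┃ ┠─────────────────────────────
                      ┃ ┃  ...........................
                      ┃ ┃  ...........................
                      ┃ ┃  .........^................^
                      ┃ ┃  ........^♣.^..@............
                      ┃ ┃  ..........♣♣...............
                      ┃ ┃  .........♣.♣....♣..........
                      ┃ ┃  ...........♣...............
                      ┃ ┗━━━━━━━━━━━━━━━━━━━━━━━━━━━━━


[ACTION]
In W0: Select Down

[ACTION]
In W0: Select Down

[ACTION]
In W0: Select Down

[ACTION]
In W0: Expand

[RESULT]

                                                      
                                                      
                                                      
                                                      
                                                      
━━━━━━━━━━━━━━━━━━━━━━┓                               
                      ┃                               
──────────────────────┨                               
                      ┃                               
.go                   ┃                               
d                     ┃                               
d/                    ┃                               
ild/                  ┃                               
c/                    ┃ ┏━━━━━━━━━━━━━━━━━━━━━━━━━━━━━
se.py                 ┃ ┃ MapNavigator                
                      ┃ ┠─────────────────────────────
d/                    ┃ ┃  ...........................
.yaml                 ┃ ┃  ...........................
json                  ┃ ┃  .........^................^
y                     ┃ ┃  ........^♣.^..@............
                      ┃ ┃  ..........♣♣...............
                      ┃ ┃  .........♣.♣....♣..........
                      ┃ ┃  ...........♣...............
                      ┃ ┗━━━━━━━━━━━━━━━━━━━━━━━━━━━━━


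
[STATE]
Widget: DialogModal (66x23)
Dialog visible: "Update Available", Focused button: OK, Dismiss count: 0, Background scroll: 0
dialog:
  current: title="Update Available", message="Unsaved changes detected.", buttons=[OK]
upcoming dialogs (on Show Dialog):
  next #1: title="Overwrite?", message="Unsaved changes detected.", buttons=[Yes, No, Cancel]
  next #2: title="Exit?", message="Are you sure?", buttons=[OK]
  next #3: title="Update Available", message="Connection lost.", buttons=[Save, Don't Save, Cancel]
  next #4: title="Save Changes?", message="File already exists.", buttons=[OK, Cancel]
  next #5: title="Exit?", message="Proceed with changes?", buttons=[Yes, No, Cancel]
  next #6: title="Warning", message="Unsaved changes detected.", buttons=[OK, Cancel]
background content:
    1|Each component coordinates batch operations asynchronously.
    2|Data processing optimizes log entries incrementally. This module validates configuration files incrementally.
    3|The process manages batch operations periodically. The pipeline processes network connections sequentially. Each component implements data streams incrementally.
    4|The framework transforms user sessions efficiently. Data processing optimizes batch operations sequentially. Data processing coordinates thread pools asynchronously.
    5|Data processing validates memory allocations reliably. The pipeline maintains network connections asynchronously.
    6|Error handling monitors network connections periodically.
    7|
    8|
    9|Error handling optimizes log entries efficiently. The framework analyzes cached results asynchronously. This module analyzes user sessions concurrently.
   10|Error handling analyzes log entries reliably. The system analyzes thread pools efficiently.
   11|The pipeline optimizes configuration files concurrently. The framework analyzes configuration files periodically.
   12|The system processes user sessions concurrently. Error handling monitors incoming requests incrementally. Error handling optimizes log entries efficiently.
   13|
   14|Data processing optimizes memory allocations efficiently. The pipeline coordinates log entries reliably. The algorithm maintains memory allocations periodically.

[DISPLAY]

Each component coordinates batch operations asynchronously.       
Data processing optimizes log entries incrementally. This module v
The process manages batch operations periodically. The pipeline pr
The framework transforms user sessions efficiently. Data processin
Data processing validates memory allocations reliably. The pipelin
Error handling monitors network connections periodically.         
                                                                  
                                                                  
Error handling optimizes log entries efficiently. The framework an
Error handling ana┌───────────────────────────┐he system analyzes 
The pipeline optim│      Update Available     │urrently. The frame
The system process│ Unsaved changes detected. │. Error handling mo
                  │            [OK]           │                   
Data processing op└───────────────────────────┘ficiently. The pipe
                                                                  
                                                                  
                                                                  
                                                                  
                                                                  
                                                                  
                                                                  
                                                                  
                                                                  


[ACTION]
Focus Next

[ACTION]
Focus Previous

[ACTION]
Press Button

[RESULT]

Each component coordinates batch operations asynchronously.       
Data processing optimizes log entries incrementally. This module v
The process manages batch operations periodically. The pipeline pr
The framework transforms user sessions efficiently. Data processin
Data processing validates memory allocations reliably. The pipelin
Error handling monitors network connections periodically.         
                                                                  
                                                                  
Error handling optimizes log entries efficiently. The framework an
Error handling analyzes log entries reliably. The system analyzes 
The pipeline optimizes configuration files concurrently. The frame
The system processes user sessions concurrently. Error handling mo
                                                                  
Data processing optimizes memory allocations efficiently. The pipe
                                                                  
                                                                  
                                                                  
                                                                  
                                                                  
                                                                  
                                                                  
                                                                  
                                                                  


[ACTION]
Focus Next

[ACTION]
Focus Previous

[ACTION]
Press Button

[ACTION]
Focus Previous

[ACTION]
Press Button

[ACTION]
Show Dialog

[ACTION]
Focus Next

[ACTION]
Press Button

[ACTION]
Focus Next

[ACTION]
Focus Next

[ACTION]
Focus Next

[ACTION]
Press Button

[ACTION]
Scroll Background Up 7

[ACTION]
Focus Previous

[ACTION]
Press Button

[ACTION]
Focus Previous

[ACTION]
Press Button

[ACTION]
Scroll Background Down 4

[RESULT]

Data processing validates memory allocations reliably. The pipelin
Error handling monitors network connections periodically.         
                                                                  
                                                                  
Error handling optimizes log entries efficiently. The framework an
Error handling analyzes log entries reliably. The system analyzes 
The pipeline optimizes configuration files concurrently. The frame
The system processes user sessions concurrently. Error handling mo
                                                                  
Data processing optimizes memory allocations efficiently. The pipe
                                                                  
                                                                  
                                                                  
                                                                  
                                                                  
                                                                  
                                                                  
                                                                  
                                                                  
                                                                  
                                                                  
                                                                  
                                                                  


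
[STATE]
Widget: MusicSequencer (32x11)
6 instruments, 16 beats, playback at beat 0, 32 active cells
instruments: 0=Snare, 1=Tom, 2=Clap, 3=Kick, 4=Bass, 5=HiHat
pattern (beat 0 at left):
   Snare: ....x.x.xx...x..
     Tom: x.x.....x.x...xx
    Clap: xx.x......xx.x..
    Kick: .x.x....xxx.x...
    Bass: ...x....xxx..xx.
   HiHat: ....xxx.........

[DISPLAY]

      ▼123456789012345          
 Snare····█·█·██···█··          
   Tom█·█·····█·█···██          
  Clap██·█······██·█··          
  Kick·█·█····███·█···          
  Bass···█····███··██·          
 HiHat····███·········          
                                
                                
                                
                                


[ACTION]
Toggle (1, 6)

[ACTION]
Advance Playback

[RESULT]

      0▼23456789012345          
 Snare····█·█·██···█··          
   Tom█·█···█·█·█···██          
  Clap██·█······██·█··          
  Kick·█·█····███·█···          
  Bass···█····███··██·          
 HiHat····███·········          
                                
                                
                                
                                


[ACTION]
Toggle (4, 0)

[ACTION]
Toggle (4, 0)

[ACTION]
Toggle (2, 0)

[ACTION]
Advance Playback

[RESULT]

      01▼3456789012345          
 Snare····█·█·██···█··          
   Tom█·█···█·█·█···██          
  Clap·█·█······██·█··          
  Kick·█·█····███·█···          
  Bass···█····███··██·          
 HiHat····███·········          
                                
                                
                                
                                


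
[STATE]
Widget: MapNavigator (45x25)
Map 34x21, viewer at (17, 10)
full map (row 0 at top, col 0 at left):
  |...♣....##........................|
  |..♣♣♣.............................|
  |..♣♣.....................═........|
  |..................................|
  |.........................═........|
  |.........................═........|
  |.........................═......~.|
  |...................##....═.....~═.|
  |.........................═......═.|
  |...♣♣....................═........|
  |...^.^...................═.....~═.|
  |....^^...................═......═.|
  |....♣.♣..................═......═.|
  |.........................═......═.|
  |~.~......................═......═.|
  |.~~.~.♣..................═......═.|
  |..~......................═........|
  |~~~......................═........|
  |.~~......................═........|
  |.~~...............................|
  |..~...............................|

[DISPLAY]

                                             
                                             
     ...♣....##........................      
     ..♣♣♣.............................      
     ..♣♣.....................═........      
     ..................................      
     .........................═........      
     .........................═........      
     .........................═......~.      
     ...................##....═.....~═.      
     .........................═......═.      
     ...♣♣....................═........      
     ...^.^...........@.......═.....~═.      
     ....^^...................═......═.      
     ....♣.♣..................═......═.      
     .........................═......═.      
     ~.~......................═......═.      
     .~~.~.♣..................═......═.      
     ..~......................═........      
     ~~~......................═........      
     .~~......................═........      
     .~~...............................      
     ..~...............................      
                                             
                                             


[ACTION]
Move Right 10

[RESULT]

                                             
                                             
...##........................                
.............................                
....................═........                
.............................                
....................═........                
....................═........                
....................═......~.                
..............##....═.....~═.                
....................═......═.                
....................═........                
^...................═.@...~═.                
^...................═......═.                
.♣..................═......═.                
....................═......═.                
....................═......═.                
.♣..................═......═.                
....................═........                
....................═........                
....................═........                
.............................                
.............................                
                                             
                                             


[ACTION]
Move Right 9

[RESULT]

                                             
                                             
.......................                      
.......................                      
..............═........                      
.......................                      
..............═........                      
..............═........                      
..............═......~.                      
........##....═.....~═.                      
..............═......═.                      
..............═........                      
..............═.....~═@                      
..............═......═.                      
..............═......═.                      
..............═......═.                      
..............═......═.                      
..............═......═.                      
..............═........                      
..............═........                      
..............═........                      
.......................                      
.......................                      
                                             
                                             


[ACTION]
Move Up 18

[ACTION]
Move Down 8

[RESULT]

                                             
                                             
                                             
                                             
.......................                      
.......................                      
..............═........                      
.......................                      
..............═........                      
..............═........                      
..............═......~.                      
........##....═.....~═.                      
..............═......═@                      
..............═........                      
..............═.....~═.                      
..............═......═.                      
..............═......═.                      
..............═......═.                      
..............═......═.                      
..............═......═.                      
..............═........                      
..............═........                      
..............═........                      
.......................                      
.......................                      


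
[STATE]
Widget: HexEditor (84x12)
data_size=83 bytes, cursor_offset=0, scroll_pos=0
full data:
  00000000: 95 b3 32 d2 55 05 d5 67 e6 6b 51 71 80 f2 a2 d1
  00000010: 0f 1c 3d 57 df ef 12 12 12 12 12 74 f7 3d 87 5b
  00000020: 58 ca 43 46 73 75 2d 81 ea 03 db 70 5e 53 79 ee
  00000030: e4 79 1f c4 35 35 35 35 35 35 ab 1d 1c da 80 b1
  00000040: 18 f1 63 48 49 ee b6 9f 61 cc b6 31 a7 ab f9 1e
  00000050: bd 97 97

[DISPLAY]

00000000  95 b3 32 d2 55 05 d5 67  e6 6b 51 71 80 f2 a2 d1  |..2.U..g.kQq....|      
00000010  0f 1c 3d 57 df ef 12 12  12 12 12 74 f7 3d 87 5b  |..=W.......t.=.[|      
00000020  58 ca 43 46 73 75 2d 81  ea 03 db 70 5e 53 79 ee  |X.CFsu-....p^Sy.|      
00000030  e4 79 1f c4 35 35 35 35  35 35 ab 1d 1c da 80 b1  |.y..555555......|      
00000040  18 f1 63 48 49 ee b6 9f  61 cc b6 31 a7 ab f9 1e  |..cHI...a..1....|      
00000050  bd 97 97                                          |...             |      
                                                                                    
                                                                                    
                                                                                    
                                                                                    
                                                                                    
                                                                                    


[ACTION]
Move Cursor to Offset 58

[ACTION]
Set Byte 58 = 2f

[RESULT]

00000000  95 b3 32 d2 55 05 d5 67  e6 6b 51 71 80 f2 a2 d1  |..2.U..g.kQq....|      
00000010  0f 1c 3d 57 df ef 12 12  12 12 12 74 f7 3d 87 5b  |..=W.......t.=.[|      
00000020  58 ca 43 46 73 75 2d 81  ea 03 db 70 5e 53 79 ee  |X.CFsu-....p^Sy.|      
00000030  e4 79 1f c4 35 35 35 35  35 35 2F 1d 1c da 80 b1  |.y..555555/.....|      
00000040  18 f1 63 48 49 ee b6 9f  61 cc b6 31 a7 ab f9 1e  |..cHI...a..1....|      
00000050  bd 97 97                                          |...             |      
                                                                                    
                                                                                    
                                                                                    
                                                                                    
                                                                                    
                                                                                    


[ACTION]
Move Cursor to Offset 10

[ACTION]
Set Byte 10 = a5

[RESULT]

00000000  95 b3 32 d2 55 05 d5 67  e6 6b A5 71 80 f2 a2 d1  |..2.U..g.k.q....|      
00000010  0f 1c 3d 57 df ef 12 12  12 12 12 74 f7 3d 87 5b  |..=W.......t.=.[|      
00000020  58 ca 43 46 73 75 2d 81  ea 03 db 70 5e 53 79 ee  |X.CFsu-....p^Sy.|      
00000030  e4 79 1f c4 35 35 35 35  35 35 2f 1d 1c da 80 b1  |.y..555555/.....|      
00000040  18 f1 63 48 49 ee b6 9f  61 cc b6 31 a7 ab f9 1e  |..cHI...a..1....|      
00000050  bd 97 97                                          |...             |      
                                                                                    
                                                                                    
                                                                                    
                                                                                    
                                                                                    
                                                                                    


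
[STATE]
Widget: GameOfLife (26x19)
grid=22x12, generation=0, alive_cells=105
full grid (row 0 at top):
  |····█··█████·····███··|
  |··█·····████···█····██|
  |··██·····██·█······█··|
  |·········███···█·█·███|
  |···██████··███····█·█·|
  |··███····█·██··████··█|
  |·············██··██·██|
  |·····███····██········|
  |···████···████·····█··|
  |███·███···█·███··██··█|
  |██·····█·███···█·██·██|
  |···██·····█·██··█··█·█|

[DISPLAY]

Gen: 0                    
····█··█████·····███··    
··█·····████···█····██    
··██·····██·█······█··    
·········███···█·█·███    
···██████··███····█·█·    
··███····█·██··████··█    
·············██··██·██    
·····███····██········    
···████···████·····█··    
███·███···█·███··██··█    
██·····█·███···█·██·██    
···██·····█·██··█··█·█    
                          
                          
                          
                          
                          
                          


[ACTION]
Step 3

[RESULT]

Gen: 3                    
···················██·    
·█·█·······███····█··█    
··············█····██·    
█···█···█··█···██·····    
····█··········██·····    
·█······█·········█·█·    
···██████····███··█··█    
·····██········█···███    
·█·██·············█···    
█··█·····█·····███····    
·██·····█·█····█··█···    
········█·█·····██····    
                          
                          
                          
                          
                          
                          


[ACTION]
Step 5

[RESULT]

Gen: 8                    
···················██·    
··················█··█    
·················██·██    
···················█··    
······················    
··············██······    
··█████·······█·█·····    
·█·██·██··············    
███···██·······█······    
·██···············█···    
···············█··█···    
···············█·█····    
                          
                          
                          
                          
                          
                          


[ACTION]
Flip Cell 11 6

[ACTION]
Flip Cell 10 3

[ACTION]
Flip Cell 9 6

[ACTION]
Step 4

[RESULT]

Gen: 12                   
··················█·█·    
·····················█    
·················█···█    
·····················█    
··················█··█    
··█·██········██···█··    
··███·█·······██······    
█···██················    
···█··················    
█·█·············██····    
···············█··█···    
················██····    
                          
                          
                          
                          
                          
                          


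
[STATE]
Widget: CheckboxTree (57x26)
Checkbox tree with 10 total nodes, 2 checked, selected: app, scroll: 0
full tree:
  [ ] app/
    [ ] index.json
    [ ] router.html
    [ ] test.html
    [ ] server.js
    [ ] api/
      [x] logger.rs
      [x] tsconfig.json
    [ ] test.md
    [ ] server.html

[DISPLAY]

>[-] app/                                                
   [ ] index.json                                        
   [ ] router.html                                       
   [ ] test.html                                         
   [ ] server.js                                         
   [x] api/                                              
     [x] logger.rs                                       
     [x] tsconfig.json                                   
   [ ] test.md                                           
   [ ] server.html                                       
                                                         
                                                         
                                                         
                                                         
                                                         
                                                         
                                                         
                                                         
                                                         
                                                         
                                                         
                                                         
                                                         
                                                         
                                                         
                                                         


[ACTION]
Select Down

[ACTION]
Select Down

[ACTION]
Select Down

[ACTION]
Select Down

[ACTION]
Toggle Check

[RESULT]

 [-] app/                                                
   [ ] index.json                                        
   [ ] router.html                                       
   [ ] test.html                                         
>  [x] server.js                                         
   [x] api/                                              
     [x] logger.rs                                       
     [x] tsconfig.json                                   
   [ ] test.md                                           
   [ ] server.html                                       
                                                         
                                                         
                                                         
                                                         
                                                         
                                                         
                                                         
                                                         
                                                         
                                                         
                                                         
                                                         
                                                         
                                                         
                                                         
                                                         


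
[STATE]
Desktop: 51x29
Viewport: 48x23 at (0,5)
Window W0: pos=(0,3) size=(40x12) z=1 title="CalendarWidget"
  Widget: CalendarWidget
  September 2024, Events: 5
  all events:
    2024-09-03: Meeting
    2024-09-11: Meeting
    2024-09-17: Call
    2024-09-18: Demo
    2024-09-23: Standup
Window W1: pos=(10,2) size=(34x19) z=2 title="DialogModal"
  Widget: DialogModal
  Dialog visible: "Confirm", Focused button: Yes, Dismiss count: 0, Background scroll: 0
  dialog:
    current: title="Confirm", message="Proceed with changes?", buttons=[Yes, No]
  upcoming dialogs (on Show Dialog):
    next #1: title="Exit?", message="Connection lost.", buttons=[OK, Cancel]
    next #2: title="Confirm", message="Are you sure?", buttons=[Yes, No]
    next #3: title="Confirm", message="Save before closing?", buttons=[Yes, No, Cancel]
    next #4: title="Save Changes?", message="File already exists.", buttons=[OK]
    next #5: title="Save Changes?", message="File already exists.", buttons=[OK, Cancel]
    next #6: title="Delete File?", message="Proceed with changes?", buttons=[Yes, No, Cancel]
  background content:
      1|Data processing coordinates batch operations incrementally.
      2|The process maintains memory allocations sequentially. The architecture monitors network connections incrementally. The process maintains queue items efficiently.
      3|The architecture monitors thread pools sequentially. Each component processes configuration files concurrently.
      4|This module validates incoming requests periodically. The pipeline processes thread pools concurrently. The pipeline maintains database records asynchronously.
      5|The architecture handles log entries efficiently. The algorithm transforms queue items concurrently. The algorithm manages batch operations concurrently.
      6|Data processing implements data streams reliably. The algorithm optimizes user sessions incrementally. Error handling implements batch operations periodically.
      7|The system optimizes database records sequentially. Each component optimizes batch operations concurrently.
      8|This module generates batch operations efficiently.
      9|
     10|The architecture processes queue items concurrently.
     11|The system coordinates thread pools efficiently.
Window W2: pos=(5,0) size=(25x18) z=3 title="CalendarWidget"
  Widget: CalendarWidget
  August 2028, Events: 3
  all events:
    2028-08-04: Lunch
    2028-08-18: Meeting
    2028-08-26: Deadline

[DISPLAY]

┠────┃    1  2  3  4*  5  6  ┃rdinates batc┃    
┃    ┃ 7  8  9 10 11 12 13   ┃ns memory all┃    
┃Mo T┃14 15 16 17 18* 19 20  ┃nitors thread┃    
┃    ┃21 22 23 24 25 26* 27  ┃es incoming r┃    
┃ 2  ┃28 29 30 31            ┃ndles log ent┃    
┃ 9 1┃                       ┃────────┐ata ┃    
┃16 1┃                       ┃        │e re┃    
┃23* ┃                       ┃hanges? │oper┃    
┃30  ┃                       ┃o       │    ┃    
┗━━━━┃                       ┃────────┘ueue┃    
     ┃                       ┃tes thread po┃    
     ┃                       ┃             ┃    
     ┗━━━━━━━━━━━━━━━━━━━━━━━┛             ┃    
          ┃                                ┃    
          ┃                                ┃    
          ┗━━━━━━━━━━━━━━━━━━━━━━━━━━━━━━━━┛    
                                                
                                                
                                                
                                                
                                                
                                                
                                                


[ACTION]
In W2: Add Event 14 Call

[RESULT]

┠────┃    1  2  3  4*  5  6  ┃rdinates batc┃    
┃    ┃ 7  8  9 10 11 12 13   ┃ns memory all┃    
┃Mo T┃14* 15 16 17 18* 19 20 ┃nitors thread┃    
┃    ┃21 22 23 24 25 26* 27  ┃es incoming r┃    
┃ 2  ┃28 29 30 31            ┃ndles log ent┃    
┃ 9 1┃                       ┃────────┐ata ┃    
┃16 1┃                       ┃        │e re┃    
┃23* ┃                       ┃hanges? │oper┃    
┃30  ┃                       ┃o       │    ┃    
┗━━━━┃                       ┃────────┘ueue┃    
     ┃                       ┃tes thread po┃    
     ┃                       ┃             ┃    
     ┗━━━━━━━━━━━━━━━━━━━━━━━┛             ┃    
          ┃                                ┃    
          ┃                                ┃    
          ┗━━━━━━━━━━━━━━━━━━━━━━━━━━━━━━━━┛    
                                                
                                                
                                                
                                                
                                                
                                                
                                                


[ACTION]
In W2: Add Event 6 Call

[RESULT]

┠────┃    1  2  3  4*  5  6* ┃rdinates batc┃    
┃    ┃ 7  8  9 10 11 12 13   ┃ns memory all┃    
┃Mo T┃14* 15 16 17 18* 19 20 ┃nitors thread┃    
┃    ┃21 22 23 24 25 26* 27  ┃es incoming r┃    
┃ 2  ┃28 29 30 31            ┃ndles log ent┃    
┃ 9 1┃                       ┃────────┐ata ┃    
┃16 1┃                       ┃        │e re┃    
┃23* ┃                       ┃hanges? │oper┃    
┃30  ┃                       ┃o       │    ┃    
┗━━━━┃                       ┃────────┘ueue┃    
     ┃                       ┃tes thread po┃    
     ┃                       ┃             ┃    
     ┗━━━━━━━━━━━━━━━━━━━━━━━┛             ┃    
          ┃                                ┃    
          ┃                                ┃    
          ┗━━━━━━━━━━━━━━━━━━━━━━━━━━━━━━━━┛    
                                                
                                                
                                                
                                                
                                                
                                                
                                                
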